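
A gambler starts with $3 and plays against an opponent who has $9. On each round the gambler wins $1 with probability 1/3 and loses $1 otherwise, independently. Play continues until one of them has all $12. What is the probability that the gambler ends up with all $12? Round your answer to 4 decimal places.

0.0017

Let r = q/p = (2/3)/(1/3) = 2. The recurrence P(i) = p·P(i+1) + q·P(i−1) with P(0)=0, P(12)=1 gives P(i) = (1 − r^i)/(1 − r^12).
P(3) = (1 − (2)^3) / (1 − (2)^12) = 1/585 ≈ 0.0017.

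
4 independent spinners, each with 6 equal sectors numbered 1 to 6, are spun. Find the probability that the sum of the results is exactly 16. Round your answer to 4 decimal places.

There are 6^4 = 1296 equally likely outcomes.
The number of ordered 4-tuples from {1,…,6} summing to 16 is 125.
P(sum = 16) = 125/1296 ≈ 0.0965.

0.0965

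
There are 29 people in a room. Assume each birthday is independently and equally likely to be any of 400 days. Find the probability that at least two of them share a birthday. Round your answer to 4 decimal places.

It's easier to compute the probability that all 29 are distinct.
P(all distinct) = 400/400 · 399/400 · ··· · 372/400 ≈ 0.3535.
So the probability of at least one match is 1 − 0.3535 = 0.6465.

0.6465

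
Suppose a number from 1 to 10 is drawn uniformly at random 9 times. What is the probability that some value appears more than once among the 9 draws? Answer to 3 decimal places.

P(all 9 different) = 10/10 · 9/10 · ··· · 2/10 ≈ 0.004.
P(at least two equal) = 1 − 0.004 = 0.996.

0.996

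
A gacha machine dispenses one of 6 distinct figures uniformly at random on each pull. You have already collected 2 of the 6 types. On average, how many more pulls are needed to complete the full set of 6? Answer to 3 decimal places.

12.500

Starting from 2 distinct types, each trial gives a new one with probability (6−i)/6 when i types are held, so the wait for the next new type is 6/(6−i).
E = 6/4 + 6/3 + 6/2 + 6/1 = 25/2 ≈ 12.500.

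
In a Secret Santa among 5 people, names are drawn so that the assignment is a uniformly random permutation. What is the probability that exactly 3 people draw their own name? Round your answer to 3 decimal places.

0.083

Choose which 3 of the 5 are fixed: C(5,3) = 10 ways.
The remaining 2 must have no fixed point: D(2) = 1.
P = 10·1/120 = 1/12 ≈ 0.083.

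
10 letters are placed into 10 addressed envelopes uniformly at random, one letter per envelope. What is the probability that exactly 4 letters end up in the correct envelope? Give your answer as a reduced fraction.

53/3456

Choose which 4 of the 10 are fixed: C(10,4) = 210 ways.
The remaining 6 must have no fixed point: D(6) = 265.
P = 210·265/3628800 = 53/3456.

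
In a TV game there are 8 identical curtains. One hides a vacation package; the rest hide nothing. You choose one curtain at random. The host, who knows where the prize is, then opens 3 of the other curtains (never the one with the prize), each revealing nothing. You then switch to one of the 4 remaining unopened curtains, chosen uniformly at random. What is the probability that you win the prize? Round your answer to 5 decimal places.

Your original curtain holds the prize with probability 1/8, so the other 7 collectively hold it with probability 7/8.
The host can always find 3 empty curtains to open, so the reveals don't change that 7/8; it is now spread over the 4 remaining unopened curtains.
P(win by switching) = (7/8) · (1/4) = 7/32 ≈ 0.21875.

0.21875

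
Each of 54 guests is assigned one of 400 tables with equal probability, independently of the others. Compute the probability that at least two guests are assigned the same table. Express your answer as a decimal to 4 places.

It's easier to compute the probability that all 54 are distinct.
P(all distinct) = 400/400 · 399/400 · ··· · 347/400 ≈ 0.0236.
So the probability of at least one match is 1 − 0.0236 = 0.9764.

0.9764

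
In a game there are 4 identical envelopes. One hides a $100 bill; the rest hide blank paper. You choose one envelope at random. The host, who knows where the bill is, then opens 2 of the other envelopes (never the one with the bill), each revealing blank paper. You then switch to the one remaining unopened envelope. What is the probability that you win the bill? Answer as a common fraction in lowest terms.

3/4

Your original envelope holds the bill with probability 1/4, so the other 3 collectively hold it with probability 3/4.
The host can always find 2 empty envelopes to open, so the reveals don't change that 3/4; it is now spread over the 1 remaining unopened envelope.
P(win by switching) = (3/4) · (1/1) = 3/4.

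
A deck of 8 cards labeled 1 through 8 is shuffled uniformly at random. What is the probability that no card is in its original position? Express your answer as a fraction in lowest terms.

This is the derangement probability: permutations of 8 with no fixed point.
D(8) = 8! · (1 − 1/1! + 1/2! − ··· + (−1)^8/8!) = 14833.
P = 14833/40320 = 2119/5760.

2119/5760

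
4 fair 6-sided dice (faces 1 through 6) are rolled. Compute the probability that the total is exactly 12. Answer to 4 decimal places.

There are 6^4 = 1296 equally likely outcomes.
The number of ordered 4-tuples from {1,…,6} summing to 12 is 125.
P(sum = 12) = 125/1296 ≈ 0.0965.

0.0965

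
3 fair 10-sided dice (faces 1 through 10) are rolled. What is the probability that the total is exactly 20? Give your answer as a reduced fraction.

63/1000

There are 10^3 = 1000 equally likely outcomes.
The number of ordered 3-tuples from {1,…,10} summing to 20 is 63.
P(sum = 20) = 63/1000.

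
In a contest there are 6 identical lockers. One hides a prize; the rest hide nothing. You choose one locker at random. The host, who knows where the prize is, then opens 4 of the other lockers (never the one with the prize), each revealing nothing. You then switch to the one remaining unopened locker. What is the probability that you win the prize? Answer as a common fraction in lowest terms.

Your original locker holds the prize with probability 1/6, so the other 5 collectively hold it with probability 5/6.
The host can always find 4 empty lockers to open, so the reveals don't change that 5/6; it is now spread over the 1 remaining unopened locker.
P(win by switching) = (5/6) · (1/1) = 5/6.

5/6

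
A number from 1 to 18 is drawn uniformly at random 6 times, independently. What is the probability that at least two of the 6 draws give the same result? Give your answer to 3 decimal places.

P(all 6 different) = 18/18 · 17/18 · ··· · 13/18 ≈ 0.393.
P(at least two equal) = 1 − 0.393 = 0.607.

0.607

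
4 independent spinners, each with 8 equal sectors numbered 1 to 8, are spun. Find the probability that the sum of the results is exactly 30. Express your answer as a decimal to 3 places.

0.002

There are 8^4 = 4096 equally likely outcomes.
The number of ordered 4-tuples from {1,…,8} summing to 30 is 10.
P(sum = 30) = 10/4096 = 5/2048 ≈ 0.002.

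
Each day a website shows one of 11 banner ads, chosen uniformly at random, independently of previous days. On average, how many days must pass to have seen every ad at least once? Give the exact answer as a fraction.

83711/2520

After i distinct types are collected, each trial gives a new one with probability (11−i)/11, so the expected wait for the next new type is 11/(11−i).
E = 11/11 + 11/10 + 11/9 + 11/8 + 11/7 + 11/6 + 11/5 + 11/4 + 11/3 + 11/2 + 11/1 = 83711/2520.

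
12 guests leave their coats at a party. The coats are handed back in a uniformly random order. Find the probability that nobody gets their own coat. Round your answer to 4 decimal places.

0.3679

This is the derangement probability: permutations of 12 with no fixed point.
D(12) = 12! · (1 − 1/1! + 1/2! − ··· + (−1)^12/12!) = 176214841.
P = 176214841/479001600 = 16019531/43545600 ≈ 0.3679.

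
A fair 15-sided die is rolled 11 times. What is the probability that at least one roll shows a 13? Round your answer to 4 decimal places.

0.5318

P(no roll shows a 13) = (14/15)^11 ≈ 0.4682.
P(at least one) = 1 − 0.4682 = 0.5318.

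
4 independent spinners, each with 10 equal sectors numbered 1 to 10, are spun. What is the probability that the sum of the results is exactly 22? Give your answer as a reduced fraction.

There are 10^4 = 10000 equally likely outcomes.
The number of ordered 4-tuples from {1,…,10} summing to 22 is 670.
P(sum = 22) = 670/10000 = 67/1000.

67/1000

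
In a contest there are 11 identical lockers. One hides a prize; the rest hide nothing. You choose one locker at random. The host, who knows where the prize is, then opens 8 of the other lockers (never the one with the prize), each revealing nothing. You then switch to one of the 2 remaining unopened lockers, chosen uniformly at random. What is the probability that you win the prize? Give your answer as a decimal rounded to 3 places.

0.455

Your original locker holds the prize with probability 1/11, so the other 10 collectively hold it with probability 10/11.
The host can always find 8 empty lockers to open, so the reveals don't change that 10/11; it is now spread over the 2 remaining unopened lockers.
P(win by switching) = (10/11) · (1/2) = 5/11 ≈ 0.455.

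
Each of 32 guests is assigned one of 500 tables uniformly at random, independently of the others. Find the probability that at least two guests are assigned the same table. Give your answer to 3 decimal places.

It's easier to compute the probability that all 32 are distinct.
P(all distinct) = 500/500 · 499/500 · ··· · 469/500 ≈ 0.363.
So the probability of at least one match is 1 − 0.363 = 0.637.

0.637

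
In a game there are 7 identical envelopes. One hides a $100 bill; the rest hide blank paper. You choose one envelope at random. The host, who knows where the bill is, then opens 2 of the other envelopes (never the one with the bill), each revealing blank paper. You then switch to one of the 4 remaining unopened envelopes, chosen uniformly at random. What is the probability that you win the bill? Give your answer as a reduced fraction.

3/14

Your original envelope holds the bill with probability 1/7, so the other 6 collectively hold it with probability 6/7.
The host can always find 2 empty envelopes to open, so the reveals don't change that 6/7; it is now spread over the 4 remaining unopened envelopes.
P(win by switching) = (6/7) · (1/4) = 3/14.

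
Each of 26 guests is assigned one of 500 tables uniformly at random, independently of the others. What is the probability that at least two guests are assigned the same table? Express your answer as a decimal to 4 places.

It's easier to compute the probability that all 26 are distinct.
P(all distinct) = 500/500 · 499/500 · ··· · 475/500 ≈ 0.5162.
So the probability of at least one match is 1 − 0.5162 = 0.4838.

0.4838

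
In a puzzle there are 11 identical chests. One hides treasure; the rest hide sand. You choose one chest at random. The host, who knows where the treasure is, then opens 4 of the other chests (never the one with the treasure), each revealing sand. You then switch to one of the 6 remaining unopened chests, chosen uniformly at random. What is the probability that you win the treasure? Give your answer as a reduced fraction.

5/33

Your original chest holds the treasure with probability 1/11, so the other 10 collectively hold it with probability 10/11.
The host can always find 4 empty chests to open, so the reveals don't change that 10/11; it is now spread over the 6 remaining unopened chests.
P(win by switching) = (10/11) · (1/6) = 5/33.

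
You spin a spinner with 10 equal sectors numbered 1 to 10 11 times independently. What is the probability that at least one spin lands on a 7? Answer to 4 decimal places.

P(no spin lands on a 7) = (9/10)^11 ≈ 0.3138.
P(at least one) = 1 − 0.3138 = 0.6862.

0.6862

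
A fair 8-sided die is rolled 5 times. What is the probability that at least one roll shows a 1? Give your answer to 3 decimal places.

0.487

P(no roll shows a 1) = (7/8)^5 ≈ 0.513.
P(at least one) = 1 − 0.513 = 0.487.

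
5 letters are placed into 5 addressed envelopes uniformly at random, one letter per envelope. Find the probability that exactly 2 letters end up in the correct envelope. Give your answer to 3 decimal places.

0.167

Choose which 2 of the 5 are fixed: C(5,2) = 10 ways.
The remaining 3 must have no fixed point: D(3) = 2.
P = 10·2/120 = 1/6 ≈ 0.167.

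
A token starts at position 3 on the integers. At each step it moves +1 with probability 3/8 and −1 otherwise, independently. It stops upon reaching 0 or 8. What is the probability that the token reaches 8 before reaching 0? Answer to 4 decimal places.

0.0620

Let r = q/p = (5/8)/(3/8) = 5/3. The recurrence P(i) = p·P(i+1) + q·P(i−1) with P(0)=0, P(8)=1 gives P(i) = (1 − r^i)/(1 − r^8).
P(3) = (1 − (5/3)^3) / (1 − (5/3)^8) = 11907/192032 ≈ 0.0620.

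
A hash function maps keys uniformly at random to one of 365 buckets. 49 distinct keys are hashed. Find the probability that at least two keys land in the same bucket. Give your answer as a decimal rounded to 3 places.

It's easier to compute the probability that all 49 are distinct.
P(all distinct) = 365/365 · 364/365 · ··· · 317/365 ≈ 0.034.
So the probability of at least one match is 1 − 0.034 = 0.966.

0.966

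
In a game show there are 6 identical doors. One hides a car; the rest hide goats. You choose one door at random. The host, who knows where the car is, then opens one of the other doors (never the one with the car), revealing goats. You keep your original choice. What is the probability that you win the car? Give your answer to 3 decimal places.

The host can always open an empty door regardless of your choice, so this gives no information about your original door.
P(win by staying) = 1/6 ≈ 0.167.

0.167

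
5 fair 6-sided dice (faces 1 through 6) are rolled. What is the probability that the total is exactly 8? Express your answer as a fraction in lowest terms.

35/7776

There are 6^5 = 7776 equally likely outcomes.
The number of ordered 5-tuples from {1,…,6} summing to 8 is 35.
P(sum = 8) = 35/7776.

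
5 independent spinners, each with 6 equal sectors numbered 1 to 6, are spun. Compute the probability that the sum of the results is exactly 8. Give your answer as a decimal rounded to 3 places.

There are 6^5 = 7776 equally likely outcomes.
The number of ordered 5-tuples from {1,…,6} summing to 8 is 35.
P(sum = 8) = 35/7776 ≈ 0.005.

0.005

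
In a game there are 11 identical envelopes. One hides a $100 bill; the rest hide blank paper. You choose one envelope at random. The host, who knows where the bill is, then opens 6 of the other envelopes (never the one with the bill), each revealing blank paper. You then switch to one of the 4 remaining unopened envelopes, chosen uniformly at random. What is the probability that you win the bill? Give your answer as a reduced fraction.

Your original envelope holds the bill with probability 1/11, so the other 10 collectively hold it with probability 10/11.
The host can always find 6 empty envelopes to open, so the reveals don't change that 10/11; it is now spread over the 4 remaining unopened envelopes.
P(win by switching) = (10/11) · (1/4) = 5/22.

5/22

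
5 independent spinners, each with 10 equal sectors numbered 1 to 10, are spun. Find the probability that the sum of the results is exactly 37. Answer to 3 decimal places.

There are 10^5 = 100000 equally likely outcomes.
The number of ordered 5-tuples from {1,…,10} summing to 37 is 2205.
P(sum = 37) = 2205/100000 = 441/20000 ≈ 0.022.

0.022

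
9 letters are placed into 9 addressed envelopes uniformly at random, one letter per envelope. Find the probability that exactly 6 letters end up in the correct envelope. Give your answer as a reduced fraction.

1/2160

Choose which 6 of the 9 are fixed: C(9,6) = 84 ways.
The remaining 3 must have no fixed point: D(3) = 2.
P = 84·2/362880 = 1/2160.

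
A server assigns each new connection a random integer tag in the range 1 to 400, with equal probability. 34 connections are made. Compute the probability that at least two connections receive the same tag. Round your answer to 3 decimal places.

It's easier to compute the probability that all 34 are distinct.
P(all distinct) = 400/400 · 399/400 · ··· · 367/400 ≈ 0.236.
So the probability of at least one match is 1 − 0.236 = 0.764.

0.764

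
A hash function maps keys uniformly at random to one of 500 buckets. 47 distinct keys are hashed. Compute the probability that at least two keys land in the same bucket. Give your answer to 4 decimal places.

0.8927

It's easier to compute the probability that all 47 are distinct.
P(all distinct) = 500/500 · 499/500 · ··· · 454/500 ≈ 0.1073.
So the probability of at least one match is 1 − 0.1073 = 0.8927.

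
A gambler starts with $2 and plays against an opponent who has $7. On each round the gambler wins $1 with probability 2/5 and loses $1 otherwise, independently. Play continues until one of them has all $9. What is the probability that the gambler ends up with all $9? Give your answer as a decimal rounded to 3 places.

Let r = q/p = (3/5)/(2/5) = 3/2. The recurrence P(i) = p·P(i+1) + q·P(i−1) with P(0)=0, P(9)=1 gives P(i) = (1 − r^i)/(1 − r^9).
P(2) = (1 − (3/2)^2) / (1 − (3/2)^9) = 640/19171 ≈ 0.033.

0.033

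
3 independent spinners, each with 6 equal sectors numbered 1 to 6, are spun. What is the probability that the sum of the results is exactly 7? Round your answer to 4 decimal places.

There are 6^3 = 216 equally likely outcomes.
The number of ordered 3-tuples from {1,…,6} summing to 7 is 15.
P(sum = 7) = 15/216 = 5/72 ≈ 0.0694.

0.0694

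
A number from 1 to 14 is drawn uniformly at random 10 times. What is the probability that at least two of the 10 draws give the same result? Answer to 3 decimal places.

P(all 10 different) = 14/14 · 13/14 · ··· · 5/14 ≈ 0.013.
P(at least two equal) = 1 − 0.013 = 0.987.

0.987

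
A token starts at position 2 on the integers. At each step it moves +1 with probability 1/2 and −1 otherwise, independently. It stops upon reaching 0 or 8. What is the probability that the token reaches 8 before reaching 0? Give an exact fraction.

With a fair step, P(i) = ½P(i−1) + ½P(i+1) with P(0)=0, P(8)=1 has the linear solution P(i) = i/8.
P(2) = 2/8 = 1/4.

1/4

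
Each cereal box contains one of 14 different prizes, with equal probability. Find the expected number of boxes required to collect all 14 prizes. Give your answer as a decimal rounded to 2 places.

45.52

After i distinct types are collected, each trial gives a new one with probability (14−i)/14, so the expected wait for the next new type is 14/(14−i).
E = 14/14 + 14/13 + 14/12 + 14/11 + 14/10 + 14/9 + 14/8 + 14/7 + 14/6 + 14/5 + 14/4 + 14/3 + 14/2 + 14/1 = 1171733/25740 ≈ 45.52.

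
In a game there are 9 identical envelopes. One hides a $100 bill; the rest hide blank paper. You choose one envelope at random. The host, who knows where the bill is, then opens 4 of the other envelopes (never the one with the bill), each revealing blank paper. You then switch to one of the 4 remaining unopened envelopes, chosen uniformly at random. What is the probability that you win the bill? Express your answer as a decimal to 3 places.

0.222

Your original envelope holds the bill with probability 1/9, so the other 8 collectively hold it with probability 8/9.
The host can always find 4 empty envelopes to open, so the reveals don't change that 8/9; it is now spread over the 4 remaining unopened envelopes.
P(win by switching) = (8/9) · (1/4) = 2/9 ≈ 0.222.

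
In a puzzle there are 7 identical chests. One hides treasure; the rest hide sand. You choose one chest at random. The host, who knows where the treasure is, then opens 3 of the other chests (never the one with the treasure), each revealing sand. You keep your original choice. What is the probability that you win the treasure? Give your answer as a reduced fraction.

1/7

The host can always open 3 empty chests regardless of your choice, so the reveals give no information about your original chest.
P(win by staying) = 1/7.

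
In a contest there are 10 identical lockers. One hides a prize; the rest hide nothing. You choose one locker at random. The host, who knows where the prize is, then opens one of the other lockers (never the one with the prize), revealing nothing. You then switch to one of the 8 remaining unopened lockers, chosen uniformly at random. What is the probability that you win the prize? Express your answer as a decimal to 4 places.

Your original locker holds the prize with probability 1/10, so the other 9 collectively hold it with probability 9/10.
The host can always find an empty locker to open, so this doesn't change that 9/10; it is now spread over the 8 remaining unopened lockers.
P(win by switching) = (9/10) · (1/8) = 9/80 ≈ 0.1125.

0.1125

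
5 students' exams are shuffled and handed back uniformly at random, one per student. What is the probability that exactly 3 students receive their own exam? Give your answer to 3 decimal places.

0.083

Choose which 3 of the 5 are fixed: C(5,3) = 10 ways.
The remaining 2 must have no fixed point: D(2) = 1.
P = 10·1/120 = 1/12 ≈ 0.083.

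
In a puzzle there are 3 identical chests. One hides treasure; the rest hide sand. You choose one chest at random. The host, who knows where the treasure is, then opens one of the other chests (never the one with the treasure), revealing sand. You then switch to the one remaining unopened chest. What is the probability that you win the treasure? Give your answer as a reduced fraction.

2/3

Your original chest holds the treasure with probability 1/3, so the other 2 collectively hold it with probability 2/3.
The host can always find an empty chest to open, so this doesn't change that 2/3; it is now spread over the 1 remaining unopened chest.
P(win by switching) = (2/3) · (1/1) = 2/3.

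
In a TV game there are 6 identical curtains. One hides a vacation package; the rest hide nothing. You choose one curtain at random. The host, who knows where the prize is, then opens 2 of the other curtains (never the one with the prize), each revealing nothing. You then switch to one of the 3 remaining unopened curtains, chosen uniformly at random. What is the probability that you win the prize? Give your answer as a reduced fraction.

5/18

Your original curtain holds the prize with probability 1/6, so the other 5 collectively hold it with probability 5/6.
The host can always find 2 empty curtains to open, so the reveals don't change that 5/6; it is now spread over the 3 remaining unopened curtains.
P(win by switching) = (5/6) · (1/3) = 5/18.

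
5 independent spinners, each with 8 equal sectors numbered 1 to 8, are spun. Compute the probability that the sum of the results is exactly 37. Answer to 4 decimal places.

There are 8^5 = 32768 equally likely outcomes.
The number of ordered 5-tuples from {1,…,8} summing to 37 is 35.
P(sum = 37) = 35/32768 ≈ 0.0011.

0.0011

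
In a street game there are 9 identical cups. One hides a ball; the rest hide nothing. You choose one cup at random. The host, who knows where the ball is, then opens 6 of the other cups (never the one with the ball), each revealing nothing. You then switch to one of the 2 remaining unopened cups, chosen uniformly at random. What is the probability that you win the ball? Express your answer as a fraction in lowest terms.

4/9

Your original cup holds the ball with probability 1/9, so the other 8 collectively hold it with probability 8/9.
The host can always find 6 empty cups to open, so the reveals don't change that 8/9; it is now spread over the 2 remaining unopened cups.
P(win by switching) = (8/9) · (1/2) = 4/9.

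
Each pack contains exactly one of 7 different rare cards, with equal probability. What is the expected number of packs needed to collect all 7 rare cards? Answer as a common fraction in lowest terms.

After i distinct types are collected, each trial gives a new one with probability (7−i)/7, so the expected wait for the next new type is 7/(7−i).
E = 7/7 + 7/6 + 7/5 + 7/4 + 7/3 + 7/2 + 7/1 = 363/20.

363/20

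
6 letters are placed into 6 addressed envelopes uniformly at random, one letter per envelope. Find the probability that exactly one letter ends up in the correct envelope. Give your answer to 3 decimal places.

0.367

Choose which one is fixed: C(6,1) = 6 ways.
The remaining 5 must have no fixed point: D(5) = 44.
P = 6·44/720 = 11/30 ≈ 0.367.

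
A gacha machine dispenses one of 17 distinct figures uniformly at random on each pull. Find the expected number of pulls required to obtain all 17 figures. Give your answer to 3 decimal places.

After i distinct types are collected, each trial gives a new one with probability (17−i)/17, so the expected wait for the next new type is 17/(17−i).
E = 17/17 + 17/16 + 17/15 + 17/14 + 17/13 + 17/12 + 17/11 + 17/10 + 17/9 + 17/8 + 17/7 + 17/6 + 17/5 + 17/4 + 17/3 + 17/2 + 17/1 = 42142223/720720 ≈ 58.472.

58.472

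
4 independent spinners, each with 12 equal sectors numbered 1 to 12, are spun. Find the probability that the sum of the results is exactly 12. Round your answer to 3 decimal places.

0.008

There are 12^4 = 20736 equally likely outcomes.
The number of ordered 4-tuples from {1,…,12} summing to 12 is 165.
P(sum = 12) = 165/20736 = 55/6912 ≈ 0.008.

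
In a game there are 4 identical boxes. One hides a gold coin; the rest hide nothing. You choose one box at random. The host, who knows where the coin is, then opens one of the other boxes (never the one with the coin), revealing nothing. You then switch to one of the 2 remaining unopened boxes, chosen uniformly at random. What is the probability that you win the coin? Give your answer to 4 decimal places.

0.3750

Your original box holds the coin with probability 1/4, so the other 3 collectively hold it with probability 3/4.
The host can always find an empty box to open, so this doesn't change that 3/4; it is now spread over the 2 remaining unopened boxes.
P(win by switching) = (3/4) · (1/2) = 3/8 ≈ 0.3750.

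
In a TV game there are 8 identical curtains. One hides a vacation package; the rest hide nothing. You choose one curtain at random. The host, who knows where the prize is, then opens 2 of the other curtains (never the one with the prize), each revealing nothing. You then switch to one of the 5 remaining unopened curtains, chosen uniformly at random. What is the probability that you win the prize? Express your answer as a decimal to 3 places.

Your original curtain holds the prize with probability 1/8, so the other 7 collectively hold it with probability 7/8.
The host can always find 2 empty curtains to open, so the reveals don't change that 7/8; it is now spread over the 5 remaining unopened curtains.
P(win by switching) = (7/8) · (1/5) = 7/40 ≈ 0.175.

0.175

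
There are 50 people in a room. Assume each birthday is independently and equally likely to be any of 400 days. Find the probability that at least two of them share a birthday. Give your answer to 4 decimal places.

0.9591

It's easier to compute the probability that all 50 are distinct.
P(all distinct) = 400/400 · 399/400 · ··· · 351/400 ≈ 0.0409.
So the probability of at least one match is 1 − 0.0409 = 0.9591.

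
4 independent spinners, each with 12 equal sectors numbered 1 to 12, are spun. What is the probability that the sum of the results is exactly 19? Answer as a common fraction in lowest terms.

23/648

There are 12^4 = 20736 equally likely outcomes.
The number of ordered 4-tuples from {1,…,12} summing to 19 is 736.
P(sum = 19) = 736/20736 = 23/648.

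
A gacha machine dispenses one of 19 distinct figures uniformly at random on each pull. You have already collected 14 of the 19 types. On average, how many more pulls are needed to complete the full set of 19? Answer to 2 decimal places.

Starting from 14 distinct types, each trial gives a new one with probability (19−i)/19 when i types are held, so the wait for the next new type is 19/(19−i).
E = 19/5 + 19/4 + 19/3 + 19/2 + 19/1 = 2603/60 ≈ 43.38.

43.38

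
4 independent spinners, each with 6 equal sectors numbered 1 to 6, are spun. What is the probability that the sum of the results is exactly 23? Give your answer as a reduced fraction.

There are 6^4 = 1296 equally likely outcomes.
The number of ordered 4-tuples from {1,…,6} summing to 23 is 4.
P(sum = 23) = 4/1296 = 1/324.

1/324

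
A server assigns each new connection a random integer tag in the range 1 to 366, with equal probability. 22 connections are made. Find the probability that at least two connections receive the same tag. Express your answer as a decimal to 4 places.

0.4748

It's easier to compute the probability that all 22 are distinct.
P(all distinct) = 366/366 · 365/366 · ··· · 345/366 ≈ 0.5252.
So the probability of at least one match is 1 − 0.5252 = 0.4748.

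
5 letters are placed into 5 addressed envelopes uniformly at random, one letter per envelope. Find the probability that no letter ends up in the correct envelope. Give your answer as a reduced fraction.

11/30

This is the derangement probability: permutations of 5 with no fixed point.
D(5) = 5! · (1 − 1/1! + 1/2! − ··· + (−1)^5/5!) = 44.
P = 44/120 = 11/30.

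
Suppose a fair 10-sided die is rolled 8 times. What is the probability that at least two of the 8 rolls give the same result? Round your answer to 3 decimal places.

P(all 8 different) = 10/10 · 9/10 · ··· · 3/10 ≈ 0.018.
P(at least two equal) = 1 − 0.018 = 0.982.

0.982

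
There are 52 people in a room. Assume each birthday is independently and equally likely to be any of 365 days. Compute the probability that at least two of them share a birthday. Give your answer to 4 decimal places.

0.9780

It's easier to compute the probability that all 52 are distinct.
P(all distinct) = 365/365 · 364/365 · ··· · 314/365 ≈ 0.0220.
So the probability of at least one match is 1 − 0.0220 = 0.9780.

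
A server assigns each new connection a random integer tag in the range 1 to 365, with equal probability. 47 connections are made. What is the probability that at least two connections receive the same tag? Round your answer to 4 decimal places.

It's easier to compute the probability that all 47 are distinct.
P(all distinct) = 365/365 · 364/365 · ··· · 319/365 ≈ 0.0452.
So the probability of at least one match is 1 − 0.0452 = 0.9548.

0.9548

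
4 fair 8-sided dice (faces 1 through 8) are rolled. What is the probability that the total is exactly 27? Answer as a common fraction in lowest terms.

There are 8^4 = 4096 equally likely outcomes.
The number of ordered 4-tuples from {1,…,8} summing to 27 is 56.
P(sum = 27) = 56/4096 = 7/512.

7/512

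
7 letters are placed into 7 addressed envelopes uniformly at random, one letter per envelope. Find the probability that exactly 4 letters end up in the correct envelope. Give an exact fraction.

Choose which 4 of the 7 are fixed: C(7,4) = 35 ways.
The remaining 3 must have no fixed point: D(3) = 2.
P = 35·2/5040 = 1/72.

1/72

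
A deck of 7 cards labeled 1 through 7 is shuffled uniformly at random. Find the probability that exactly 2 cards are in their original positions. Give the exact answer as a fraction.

11/60

Choose which 2 of the 7 are fixed: C(7,2) = 21 ways.
The remaining 5 must have no fixed point: D(5) = 44.
P = 21·44/5040 = 11/60.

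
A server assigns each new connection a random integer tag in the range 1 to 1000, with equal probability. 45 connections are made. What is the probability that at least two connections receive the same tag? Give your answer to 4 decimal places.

It's easier to compute the probability that all 45 are distinct.
P(all distinct) = 1000/1000 · 999/1000 · ··· · 956/1000 ≈ 0.3660.
So the probability of at least one match is 1 − 0.3660 = 0.6340.

0.6340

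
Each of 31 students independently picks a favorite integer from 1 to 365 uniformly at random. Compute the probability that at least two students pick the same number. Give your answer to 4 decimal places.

0.7305

It's easier to compute the probability that all 31 are distinct.
P(all distinct) = 365/365 · 364/365 · ··· · 335/365 ≈ 0.2695.
So the probability of at least one match is 1 − 0.2695 = 0.7305.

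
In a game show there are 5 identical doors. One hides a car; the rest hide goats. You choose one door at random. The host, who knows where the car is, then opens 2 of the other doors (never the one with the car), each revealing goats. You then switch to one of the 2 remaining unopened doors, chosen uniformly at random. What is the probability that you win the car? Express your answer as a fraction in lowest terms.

Your original door holds the car with probability 1/5, so the other 4 collectively hold it with probability 4/5.
The host can always find 2 empty doors to open, so the reveals don't change that 4/5; it is now spread over the 2 remaining unopened doors.
P(win by switching) = (4/5) · (1/2) = 2/5.

2/5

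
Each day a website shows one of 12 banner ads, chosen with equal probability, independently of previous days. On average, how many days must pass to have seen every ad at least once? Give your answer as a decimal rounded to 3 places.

After i distinct types are collected, each trial gives a new one with probability (12−i)/12, so the expected wait for the next new type is 12/(12−i).
E = 12/12 + 12/11 + 12/10 + 12/9 + 12/8 + 12/7 + 12/6 + 12/5 + 12/4 + 12/3 + 12/2 + 12/1 = 86021/2310 ≈ 37.239.

37.239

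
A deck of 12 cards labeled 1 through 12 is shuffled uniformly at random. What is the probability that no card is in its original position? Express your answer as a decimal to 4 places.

0.3679

This is the derangement probability: permutations of 12 with no fixed point.
D(12) = 12! · (1 − 1/1! + 1/2! − ··· + (−1)^12/12!) = 176214841.
P = 176214841/479001600 = 16019531/43545600 ≈ 0.3679.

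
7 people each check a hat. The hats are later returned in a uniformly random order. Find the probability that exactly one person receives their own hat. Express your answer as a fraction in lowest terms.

Choose which one is fixed: C(7,1) = 7 ways.
The remaining 6 must have no fixed point: D(6) = 265.
P = 7·265/5040 = 53/144.

53/144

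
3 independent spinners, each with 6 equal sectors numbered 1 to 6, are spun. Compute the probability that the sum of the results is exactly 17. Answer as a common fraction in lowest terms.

There are 6^3 = 216 equally likely outcomes.
The number of ordered 3-tuples from {1,…,6} summing to 17 is 3.
P(sum = 17) = 3/216 = 1/72.

1/72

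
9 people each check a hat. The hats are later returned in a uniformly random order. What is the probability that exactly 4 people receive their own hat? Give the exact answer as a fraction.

Choose which 4 of the 9 are fixed: C(9,4) = 126 ways.
The remaining 5 must have no fixed point: D(5) = 44.
P = 126·44/362880 = 11/720.

11/720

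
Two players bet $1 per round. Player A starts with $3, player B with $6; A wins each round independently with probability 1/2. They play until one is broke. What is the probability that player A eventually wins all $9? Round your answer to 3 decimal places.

0.333

With a fair step, P(i) = ½P(i−1) + ½P(i+1) with P(0)=0, P(9)=1 has the linear solution P(i) = i/9.
P(3) = 3/9 = 1/3 ≈ 0.333.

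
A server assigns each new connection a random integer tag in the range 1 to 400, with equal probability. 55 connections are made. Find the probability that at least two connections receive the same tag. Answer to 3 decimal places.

It's easier to compute the probability that all 55 are distinct.
P(all distinct) = 400/400 · 399/400 · ··· · 346/400 ≈ 0.020.
So the probability of at least one match is 1 − 0.020 = 0.980.

0.980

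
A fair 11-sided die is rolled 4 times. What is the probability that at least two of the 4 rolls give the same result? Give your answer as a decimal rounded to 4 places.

0.4591

P(all 4 different) = 11/11 · 10/11 · ··· · 8/11 ≈ 0.5409.
P(at least two equal) = 1 − 0.5409 = 0.4591.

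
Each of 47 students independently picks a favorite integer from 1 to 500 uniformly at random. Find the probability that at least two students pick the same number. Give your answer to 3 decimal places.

It's easier to compute the probability that all 47 are distinct.
P(all distinct) = 500/500 · 499/500 · ··· · 454/500 ≈ 0.107.
So the probability of at least one match is 1 − 0.107 = 0.893.

0.893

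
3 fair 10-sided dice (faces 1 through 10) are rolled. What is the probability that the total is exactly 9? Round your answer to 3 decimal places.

0.028

There are 10^3 = 1000 equally likely outcomes.
The number of ordered 3-tuples from {1,…,10} summing to 9 is 28.
P(sum = 9) = 28/1000 = 7/250 ≈ 0.028.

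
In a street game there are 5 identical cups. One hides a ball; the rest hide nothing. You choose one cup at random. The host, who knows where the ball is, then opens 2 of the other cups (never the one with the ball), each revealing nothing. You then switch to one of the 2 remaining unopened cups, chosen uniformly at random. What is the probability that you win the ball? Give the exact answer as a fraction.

2/5

Your original cup holds the ball with probability 1/5, so the other 4 collectively hold it with probability 4/5.
The host can always find 2 empty cups to open, so the reveals don't change that 4/5; it is now spread over the 2 remaining unopened cups.
P(win by switching) = (4/5) · (1/2) = 2/5.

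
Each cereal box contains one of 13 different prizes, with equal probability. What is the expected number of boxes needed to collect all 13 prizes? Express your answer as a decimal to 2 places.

41.34

After i distinct types are collected, each trial gives a new one with probability (13−i)/13, so the expected wait for the next new type is 13/(13−i).
E = 13/13 + 13/12 + 13/11 + 13/10 + 13/9 + 13/8 + 13/7 + 13/6 + 13/5 + 13/4 + 13/3 + 13/2 + 13/1 = 1145993/27720 ≈ 41.34.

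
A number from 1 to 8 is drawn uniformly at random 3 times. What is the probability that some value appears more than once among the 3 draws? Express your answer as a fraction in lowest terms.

11/32

P(all 3 different) = 8/8 · 7/8 · ··· · 6/8 = 21/32.
P(at least two equal) = 1 − 21/32 = 11/32.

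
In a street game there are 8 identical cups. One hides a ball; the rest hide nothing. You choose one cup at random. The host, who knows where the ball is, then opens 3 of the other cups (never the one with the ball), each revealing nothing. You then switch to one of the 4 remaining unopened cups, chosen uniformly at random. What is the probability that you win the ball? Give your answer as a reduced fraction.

7/32

Your original cup holds the ball with probability 1/8, so the other 7 collectively hold it with probability 7/8.
The host can always find 3 empty cups to open, so the reveals don't change that 7/8; it is now spread over the 4 remaining unopened cups.
P(win by switching) = (7/8) · (1/4) = 7/32.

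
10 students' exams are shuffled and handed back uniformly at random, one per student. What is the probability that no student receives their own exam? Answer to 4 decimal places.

This is the derangement probability: permutations of 10 with no fixed point.
D(10) = 10! · (1 − 1/1! + 1/2! − ··· + (−1)^10/10!) = 1334961.
P = 1334961/3628800 = 16481/44800 ≈ 0.3679.

0.3679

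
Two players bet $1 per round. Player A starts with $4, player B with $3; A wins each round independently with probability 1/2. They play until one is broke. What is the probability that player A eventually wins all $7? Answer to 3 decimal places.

0.571

With a fair step, P(i) = ½P(i−1) + ½P(i+1) with P(0)=0, P(7)=1 has the linear solution P(i) = i/7.
P(4) = 4/7 ≈ 0.571.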